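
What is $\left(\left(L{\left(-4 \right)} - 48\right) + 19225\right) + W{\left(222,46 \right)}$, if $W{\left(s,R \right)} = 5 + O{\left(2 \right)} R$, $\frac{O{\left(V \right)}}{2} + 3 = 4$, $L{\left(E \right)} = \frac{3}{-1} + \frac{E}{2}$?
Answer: $19269$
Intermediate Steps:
$L{\left(E \right)} = -3 + \frac{E}{2}$ ($L{\left(E \right)} = 3 \left(-1\right) + E \frac{1}{2} = -3 + \frac{E}{2}$)
$O{\left(V \right)} = 2$ ($O{\left(V \right)} = -6 + 2 \cdot 4 = -6 + 8 = 2$)
$W{\left(s,R \right)} = 5 + 2 R$
$\left(\left(L{\left(-4 \right)} - 48\right) + 19225\right) + W{\left(222,46 \right)} = \left(\left(\left(-3 + \frac{1}{2} \left(-4\right)\right) - 48\right) + 19225\right) + \left(5 + 2 \cdot 46\right) = \left(\left(\left(-3 - 2\right) - 48\right) + 19225\right) + \left(5 + 92\right) = \left(\left(-5 - 48\right) + 19225\right) + 97 = \left(-53 + 19225\right) + 97 = 19172 + 97 = 19269$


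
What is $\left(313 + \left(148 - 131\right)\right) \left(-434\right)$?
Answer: $-143220$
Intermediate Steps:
$\left(313 + \left(148 - 131\right)\right) \left(-434\right) = \left(313 + 17\right) \left(-434\right) = 330 \left(-434\right) = -143220$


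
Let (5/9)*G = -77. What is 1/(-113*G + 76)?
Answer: 5/78689 ≈ 6.3541e-5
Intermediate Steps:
G = -693/5 (G = (9/5)*(-77) = -693/5 ≈ -138.60)
1/(-113*G + 76) = 1/(-113*(-693/5) + 76) = 1/(78309/5 + 76) = 1/(78689/5) = 5/78689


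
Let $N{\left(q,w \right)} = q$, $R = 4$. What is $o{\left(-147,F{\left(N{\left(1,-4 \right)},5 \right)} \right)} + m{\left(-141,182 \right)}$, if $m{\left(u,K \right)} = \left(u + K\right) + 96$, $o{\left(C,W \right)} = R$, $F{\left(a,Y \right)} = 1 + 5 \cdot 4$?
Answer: $141$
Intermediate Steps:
$F{\left(a,Y \right)} = 21$ ($F{\left(a,Y \right)} = 1 + 20 = 21$)
$o{\left(C,W \right)} = 4$
$m{\left(u,K \right)} = 96 + K + u$ ($m{\left(u,K \right)} = \left(K + u\right) + 96 = 96 + K + u$)
$o{\left(-147,F{\left(N{\left(1,-4 \right)},5 \right)} \right)} + m{\left(-141,182 \right)} = 4 + \left(96 + 182 - 141\right) = 4 + 137 = 141$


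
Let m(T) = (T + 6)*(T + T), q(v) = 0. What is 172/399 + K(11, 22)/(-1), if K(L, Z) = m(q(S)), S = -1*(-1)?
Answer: 172/399 ≈ 0.43108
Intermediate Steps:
S = 1
m(T) = 2*T*(6 + T) (m(T) = (6 + T)*(2*T) = 2*T*(6 + T))
K(L, Z) = 0 (K(L, Z) = 2*0*(6 + 0) = 2*0*6 = 0)
172/399 + K(11, 22)/(-1) = 172/399 + 0/(-1) = 172*(1/399) + 0*(-1) = 172/399 + 0 = 172/399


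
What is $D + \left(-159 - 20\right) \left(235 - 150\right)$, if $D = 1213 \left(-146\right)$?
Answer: $-192313$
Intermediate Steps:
$D = -177098$
$D + \left(-159 - 20\right) \left(235 - 150\right) = -177098 + \left(-159 - 20\right) \left(235 - 150\right) = -177098 + \left(-159 - 20\right) 85 = -177098 - 15215 = -192313$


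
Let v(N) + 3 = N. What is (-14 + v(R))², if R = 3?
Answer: 196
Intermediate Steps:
v(N) = -3 + N
(-14 + v(R))² = (-14 + (-3 + 3))² = (-14 + 0)² = (-14)² = 196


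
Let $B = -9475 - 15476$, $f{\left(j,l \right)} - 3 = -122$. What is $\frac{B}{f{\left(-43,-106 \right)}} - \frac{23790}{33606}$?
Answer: $\frac{139278716}{666519} \approx 208.96$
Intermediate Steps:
$f{\left(j,l \right)} = -119$ ($f{\left(j,l \right)} = 3 - 122 = -119$)
$B = -24951$
$\frac{B}{f{\left(-43,-106 \right)}} - \frac{23790}{33606} = - \frac{24951}{-119} - \frac{23790}{33606} = \left(-24951\right) \left(- \frac{1}{119}\right) - \frac{3965}{5601} = \frac{24951}{119} - \frac{3965}{5601} = \frac{139278716}{666519}$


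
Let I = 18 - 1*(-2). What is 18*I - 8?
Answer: 352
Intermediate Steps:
I = 20 (I = 18 + 2 = 20)
18*I - 8 = 18*20 - 8 = 360 - 8 = 352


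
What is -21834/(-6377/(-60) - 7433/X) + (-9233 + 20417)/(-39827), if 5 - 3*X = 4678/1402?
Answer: 25214869153704/18528722339033 ≈ 1.3609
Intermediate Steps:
X = 1166/2103 (X = 5/3 - 4678/(3*1402) = 5/3 - ⅓*2339/701 = 5/3 - 2339/2103 = 1166/2103 ≈ 0.55445)
-21834/(-6377/(-60) - 7433/X) + (-9233 + 20417)/(-39827) = -21834/(-6377/(-60) - 7433/1166/2103) + (-9233 + 20417)/(-39827) = -21834/(-6377*(-1/60) - 7433*2103/1166) + 11184*(-1/39827) = -21834/(6377/60 - 15631599/1166) - 11184/39827 = -21834/(-465230179/34980) - 11184/39827 = -21834*(-34980/465230179) - 11184/39827 = 763753320/465230179 - 11184/39827 = 25214869153704/18528722339033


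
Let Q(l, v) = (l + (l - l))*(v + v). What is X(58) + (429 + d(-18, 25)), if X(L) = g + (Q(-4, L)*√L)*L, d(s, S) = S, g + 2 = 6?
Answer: 458 - 26912*√58 ≈ -2.0450e+5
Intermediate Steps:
g = 4 (g = -2 + 6 = 4)
Q(l, v) = 2*l*v (Q(l, v) = (l + 0)*(2*v) = l*(2*v) = 2*l*v)
X(L) = 4 - 8*L^(5/2) (X(L) = 4 + ((2*(-4)*L)*√L)*L = 4 + ((-8*L)*√L)*L = 4 + (-8*L^(3/2))*L = 4 - 8*L^(5/2))
X(58) + (429 + d(-18, 25)) = (4 - 26912*√58) + (429 + 25) = (4 - 26912*√58) + 454 = 458 - 26912*√58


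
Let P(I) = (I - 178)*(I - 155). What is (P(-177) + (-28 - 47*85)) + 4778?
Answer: 118615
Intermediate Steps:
P(I) = (-178 + I)*(-155 + I)
(P(-177) + (-28 - 47*85)) + 4778 = ((27590 + (-177)² - 333*(-177)) + (-28 - 47*85)) + 4778 = ((27590 + 31329 + 58941) + (-28 - 3995)) + 4778 = (117860 - 4023) + 4778 = 113837 + 4778 = 118615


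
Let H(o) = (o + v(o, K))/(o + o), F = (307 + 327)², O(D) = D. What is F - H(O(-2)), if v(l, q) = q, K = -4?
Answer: 803909/2 ≈ 4.0195e+5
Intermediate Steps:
F = 401956 (F = 634² = 401956)
H(o) = (-4 + o)/(2*o) (H(o) = (o - 4)/(o + o) = (-4 + o)/((2*o)) = (-4 + o)*(1/(2*o)) = (-4 + o)/(2*o))
F - H(O(-2)) = 401956 - (-4 - 2)/(2*(-2)) = 401956 - (-1)*(-6)/(2*2) = 401956 - 1*3/2 = 401956 - 3/2 = 803909/2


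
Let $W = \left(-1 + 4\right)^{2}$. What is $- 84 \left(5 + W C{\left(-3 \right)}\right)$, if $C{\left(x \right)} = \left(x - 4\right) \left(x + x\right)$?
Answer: $-32172$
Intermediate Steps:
$C{\left(x \right)} = 2 x \left(-4 + x\right)$ ($C{\left(x \right)} = \left(-4 + x\right) 2 x = 2 x \left(-4 + x\right)$)
$W = 9$ ($W = 3^{2} = 9$)
$- 84 \left(5 + W C{\left(-3 \right)}\right) = - 84 \left(5 + 9 \cdot 2 \left(-3\right) \left(-4 - 3\right)\right) = - 84 \left(5 + 9 \cdot 2 \left(-3\right) \left(-7\right)\right) = - 84 \left(5 + 9 \cdot 42\right) = - 84 \left(5 + 378\right) = \left(-84\right) 383 = -32172$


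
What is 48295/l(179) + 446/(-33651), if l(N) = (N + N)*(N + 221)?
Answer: 312261569/963764640 ≈ 0.32400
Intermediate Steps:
l(N) = 2*N*(221 + N) (l(N) = (2*N)*(221 + N) = 2*N*(221 + N))
48295/l(179) + 446/(-33651) = 48295/((2*179*(221 + 179))) + 446/(-33651) = 48295/((2*179*400)) + 446*(-1/33651) = 48295/143200 - 446/33651 = 48295*(1/143200) - 446/33651 = 9659/28640 - 446/33651 = 312261569/963764640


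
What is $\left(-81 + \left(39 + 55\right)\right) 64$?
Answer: $832$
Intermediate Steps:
$\left(-81 + \left(39 + 55\right)\right) 64 = \left(-81 + 94\right) 64 = 13 \cdot 64 = 832$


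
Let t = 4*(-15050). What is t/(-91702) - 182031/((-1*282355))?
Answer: 16845188881/12946259105 ≈ 1.3012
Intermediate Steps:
t = -60200
t/(-91702) - 182031/((-1*282355)) = -60200/(-91702) - 182031/((-1*282355)) = -60200*(-1/91702) - 182031/(-282355) = 30100/45851 - 182031*(-1/282355) = 30100/45851 + 182031/282355 = 16845188881/12946259105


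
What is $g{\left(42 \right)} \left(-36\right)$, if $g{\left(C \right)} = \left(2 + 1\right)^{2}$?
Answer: $-324$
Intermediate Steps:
$g{\left(C \right)} = 9$ ($g{\left(C \right)} = 3^{2} = 9$)
$g{\left(42 \right)} \left(-36\right) = 9 \left(-36\right) = -324$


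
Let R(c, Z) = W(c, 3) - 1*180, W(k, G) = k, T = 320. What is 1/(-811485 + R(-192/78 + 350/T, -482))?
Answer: -416/337653209 ≈ -1.2320e-6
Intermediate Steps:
R(c, Z) = -180 + c (R(c, Z) = c - 1*180 = c - 180 = -180 + c)
1/(-811485 + R(-192/78 + 350/T, -482)) = 1/(-811485 + (-180 + (-192/78 + 350/320))) = 1/(-811485 + (-180 + (-192*1/78 + 350*(1/320)))) = 1/(-811485 + (-180 + (-32/13 + 35/32))) = 1/(-811485 + (-180 - 569/416)) = 1/(-811485 - 75449/416) = 1/(-337653209/416) = -416/337653209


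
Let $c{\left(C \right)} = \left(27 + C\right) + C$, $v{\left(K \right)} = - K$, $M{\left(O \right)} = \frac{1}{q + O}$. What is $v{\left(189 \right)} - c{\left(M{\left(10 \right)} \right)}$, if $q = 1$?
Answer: $- \frac{2378}{11} \approx -216.18$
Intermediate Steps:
$M{\left(O \right)} = \frac{1}{1 + O}$
$c{\left(C \right)} = 27 + 2 C$
$v{\left(189 \right)} - c{\left(M{\left(10 \right)} \right)} = \left(-1\right) 189 - \left(27 + \frac{2}{1 + 10}\right) = -189 - \left(27 + \frac{2}{11}\right) = -189 - \frac{299}{11} = - \frac{2378}{11}$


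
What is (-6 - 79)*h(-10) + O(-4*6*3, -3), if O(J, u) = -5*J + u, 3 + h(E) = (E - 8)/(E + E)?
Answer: 1071/2 ≈ 535.50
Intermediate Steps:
h(E) = -3 + (-8 + E)/(2*E) (h(E) = -3 + (E - 8)/(E + E) = -3 + (-8 + E)/((2*E)) = -3 + (-8 + E)*(1/(2*E)) = -3 + (-8 + E)/(2*E))
O(J, u) = u - 5*J
(-6 - 79)*h(-10) + O(-4*6*3, -3) = (-6 - 79)*(-5/2 - 4/(-10)) + (-3 - 5*(-4*6)*3) = -85*(-5/2 - 4*(-1/10)) + (-3 - (-120)*3) = -85*(-5/2 + 2/5) + (-3 - 5*(-72)) = -85*(-21/10) + (-3 + 360) = 357/2 + 357 = 1071/2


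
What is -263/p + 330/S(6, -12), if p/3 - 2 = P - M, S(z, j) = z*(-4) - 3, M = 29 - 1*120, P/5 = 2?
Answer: -12119/927 ≈ -13.073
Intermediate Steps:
P = 10 (P = 5*2 = 10)
M = -91 (M = 29 - 120 = -91)
S(z, j) = -3 - 4*z (S(z, j) = -4*z - 3 = -3 - 4*z)
p = 309 (p = 6 + 3*(10 - 1*(-91)) = 6 + 3*(10 + 91) = 6 + 3*101 = 6 + 303 = 309)
-263/p + 330/S(6, -12) = -263/309 + 330/(-3 - 4*6) = -263*1/309 + 330/(-3 - 24) = -263/309 + 330/(-27) = -263/309 + 330*(-1/27) = -263/309 - 110/9 = -12119/927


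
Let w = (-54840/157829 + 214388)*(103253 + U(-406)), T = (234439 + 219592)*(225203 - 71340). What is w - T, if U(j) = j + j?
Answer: -7559454526714145/157829 ≈ -4.7896e+10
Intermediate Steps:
U(j) = 2*j
T = 69858571753 (T = 454031*153863 = 69858571753)
w = 3466253994490092/157829 (w = (-54840/157829 + 214388)*(103253 + 2*(-406)) = (-54840*1/157829 + 214388)*(103253 - 812) = (-54840/157829 + 214388)*102441 = (33836588812/157829)*102441 = 3466253994490092/157829 ≈ 2.1962e+10)
w - T = 3466253994490092/157829 - 1*69858571753 = 3466253994490092/157829 - 69858571753 = -7559454526714145/157829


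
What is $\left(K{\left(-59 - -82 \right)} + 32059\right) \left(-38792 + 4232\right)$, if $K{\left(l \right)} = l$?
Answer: $-1108753920$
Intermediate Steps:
$\left(K{\left(-59 - -82 \right)} + 32059\right) \left(-38792 + 4232\right) = \left(\left(-59 - -82\right) + 32059\right) \left(-38792 + 4232\right) = \left(\left(-59 + 82\right) + 32059\right) \left(-34560\right) = \left(23 + 32059\right) \left(-34560\right) = 32082 \left(-34560\right) = -1108753920$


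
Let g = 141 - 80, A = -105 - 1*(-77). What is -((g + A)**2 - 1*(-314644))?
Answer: -315733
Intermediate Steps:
A = -28 (A = -105 + 77 = -28)
g = 61
-((g + A)**2 - 1*(-314644)) = -((61 - 28)**2 - 1*(-314644)) = -(33**2 + 314644) = -(1089 + 314644) = -1*315733 = -315733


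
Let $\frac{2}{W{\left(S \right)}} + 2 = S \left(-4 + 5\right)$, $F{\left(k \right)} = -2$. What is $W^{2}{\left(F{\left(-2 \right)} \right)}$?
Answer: $\frac{1}{4} \approx 0.25$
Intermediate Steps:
$W{\left(S \right)} = \frac{2}{-2 + S}$ ($W{\left(S \right)} = \frac{2}{-2 + S \left(-4 + 5\right)} = \frac{2}{-2 + S 1} = \frac{2}{-2 + S}$)
$W^{2}{\left(F{\left(-2 \right)} \right)} = \left(\frac{2}{-2 - 2}\right)^{2} = \left(\frac{2}{-4}\right)^{2} = \left(2 \left(- \frac{1}{4}\right)\right)^{2} = \left(- \frac{1}{2}\right)^{2} = \frac{1}{4}$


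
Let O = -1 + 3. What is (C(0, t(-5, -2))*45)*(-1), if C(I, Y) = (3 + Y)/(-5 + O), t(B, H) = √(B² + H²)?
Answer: 45 + 15*√29 ≈ 125.78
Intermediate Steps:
O = 2
C(I, Y) = -1 - Y/3 (C(I, Y) = (3 + Y)/(-5 + 2) = (3 + Y)/(-3) = (3 + Y)*(-⅓) = -1 - Y/3)
(C(0, t(-5, -2))*45)*(-1) = ((-1 - √((-5)² + (-2)²)/3)*45)*(-1) = ((-1 - √(25 + 4)/3)*45)*(-1) = ((-1 - √29/3)*45)*(-1) = (-45 - 15*√29)*(-1) = 45 + 15*√29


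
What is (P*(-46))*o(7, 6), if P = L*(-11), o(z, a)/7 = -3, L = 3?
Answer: -31878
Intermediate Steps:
o(z, a) = -21 (o(z, a) = 7*(-3) = -21)
P = -33 (P = 3*(-11) = -33)
(P*(-46))*o(7, 6) = -33*(-46)*(-21) = 1518*(-21) = -31878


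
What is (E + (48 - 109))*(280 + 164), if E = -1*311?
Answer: -165168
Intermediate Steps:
E = -311
(E + (48 - 109))*(280 + 164) = (-311 + (48 - 109))*(280 + 164) = (-311 - 61)*444 = -372*444 = -165168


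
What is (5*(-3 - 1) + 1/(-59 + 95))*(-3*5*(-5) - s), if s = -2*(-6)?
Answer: -5033/4 ≈ -1258.3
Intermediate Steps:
s = 12
(5*(-3 - 1) + 1/(-59 + 95))*(-3*5*(-5) - s) = (5*(-3 - 1) + 1/(-59 + 95))*(-3*5*(-5) - 1*12) = (5*(-4) + 1/36)*(-15*(-5) - 12) = (-20 + 1/36)*(75 - 12) = -719/36*63 = -5033/4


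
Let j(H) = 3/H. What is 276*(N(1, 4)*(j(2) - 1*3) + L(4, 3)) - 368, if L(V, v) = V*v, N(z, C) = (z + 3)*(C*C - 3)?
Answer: -18584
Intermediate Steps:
N(z, C) = (-3 + C²)*(3 + z) (N(z, C) = (3 + z)*(C² - 3) = (3 + z)*(-3 + C²) = (-3 + C²)*(3 + z))
276*(N(1, 4)*(j(2) - 1*3) + L(4, 3)) - 368 = 276*((-9 - 3*1 + 3*4² + 1*4²)*(3/2 - 1*3) + 4*3) - 368 = 276*((-9 - 3 + 3*16 + 1*16)*(3*(½) - 3) + 12) - 368 = 276*((-9 - 3 + 48 + 16)*(3/2 - 3) + 12) - 368 = 276*(52*(-3/2) + 12) - 368 = 276*(-78 + 12) - 368 = 276*(-66) - 368 = -18216 - 368 = -18584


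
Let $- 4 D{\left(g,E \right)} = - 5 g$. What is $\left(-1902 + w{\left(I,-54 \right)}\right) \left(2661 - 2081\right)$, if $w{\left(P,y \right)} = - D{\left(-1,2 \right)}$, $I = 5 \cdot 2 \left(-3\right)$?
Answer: $-1102435$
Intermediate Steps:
$D{\left(g,E \right)} = \frac{5 g}{4}$ ($D{\left(g,E \right)} = - \frac{\left(-5\right) g}{4} = \frac{5 g}{4}$)
$I = -30$ ($I = 5 \left(-6\right) = -30$)
$w{\left(P,y \right)} = \frac{5}{4}$ ($w{\left(P,y \right)} = - \frac{5 \left(-1\right)}{4} = \left(-1\right) \left(- \frac{5}{4}\right) = \frac{5}{4}$)
$\left(-1902 + w{\left(I,-54 \right)}\right) \left(2661 - 2081\right) = \left(-1902 + \frac{5}{4}\right) \left(2661 - 2081\right) = \left(- \frac{7603}{4}\right) 580 = -1102435$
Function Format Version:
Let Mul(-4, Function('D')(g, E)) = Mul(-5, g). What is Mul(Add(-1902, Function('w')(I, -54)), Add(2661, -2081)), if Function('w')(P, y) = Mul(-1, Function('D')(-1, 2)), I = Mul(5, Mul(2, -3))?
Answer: -1102435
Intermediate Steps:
Function('D')(g, E) = Mul(Rational(5, 4), g) (Function('D')(g, E) = Mul(Rational(-1, 4), Mul(-5, g)) = Mul(Rational(5, 4), g))
I = -30 (I = Mul(5, -6) = -30)
Function('w')(P, y) = Rational(5, 4) (Function('w')(P, y) = Mul(-1, Mul(Rational(5, 4), -1)) = Mul(-1, Rational(-5, 4)) = Rational(5, 4))
Mul(Add(-1902, Function('w')(I, -54)), Add(2661, -2081)) = Mul(Add(-1902, Rational(5, 4)), Add(2661, -2081)) = Mul(Rational(-7603, 4), 580) = -1102435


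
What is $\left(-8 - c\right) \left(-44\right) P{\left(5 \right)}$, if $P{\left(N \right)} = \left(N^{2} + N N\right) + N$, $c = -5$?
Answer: $7260$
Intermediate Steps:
$P{\left(N \right)} = N + 2 N^{2}$ ($P{\left(N \right)} = \left(N^{2} + N^{2}\right) + N = 2 N^{2} + N = N + 2 N^{2}$)
$\left(-8 - c\right) \left(-44\right) P{\left(5 \right)} = \left(-8 - -5\right) \left(-44\right) 5 \left(1 + 2 \cdot 5\right) = \left(-8 + 5\right) \left(-44\right) 5 \left(1 + 10\right) = \left(-3\right) \left(-44\right) 5 \cdot 11 = 132 \cdot 55 = 7260$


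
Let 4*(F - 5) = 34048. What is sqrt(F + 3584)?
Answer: sqrt(12101) ≈ 110.00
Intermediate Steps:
F = 8517 (F = 5 + (1/4)*34048 = 5 + 8512 = 8517)
sqrt(F + 3584) = sqrt(8517 + 3584) = sqrt(12101)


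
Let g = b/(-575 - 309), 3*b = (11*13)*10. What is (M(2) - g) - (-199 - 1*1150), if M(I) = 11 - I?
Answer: 138571/102 ≈ 1358.5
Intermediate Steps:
b = 1430/3 (b = ((11*13)*10)/3 = (143*10)/3 = (1/3)*1430 = 1430/3 ≈ 476.67)
g = -55/102 (g = 1430/(3*(-575 - 309)) = (1430/3)/(-884) = (1430/3)*(-1/884) = -55/102 ≈ -0.53922)
(M(2) - g) - (-199 - 1*1150) = ((11 - 1*2) - 1*(-55/102)) - (-199 - 1*1150) = ((11 - 2) + 55/102) - (-199 - 1150) = (9 + 55/102) - 1*(-1349) = 973/102 + 1349 = 138571/102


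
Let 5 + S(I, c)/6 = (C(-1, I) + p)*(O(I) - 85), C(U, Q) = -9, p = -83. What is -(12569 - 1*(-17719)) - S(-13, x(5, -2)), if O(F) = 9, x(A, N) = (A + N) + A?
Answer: -72210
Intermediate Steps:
x(A, N) = N + 2*A
S(I, c) = 41922 (S(I, c) = -30 + 6*((-9 - 83)*(9 - 85)) = -30 + 6*(-92*(-76)) = -30 + 6*6992 = -30 + 41952 = 41922)
-(12569 - 1*(-17719)) - S(-13, x(5, -2)) = -(12569 - 1*(-17719)) - 1*41922 = -(12569 + 17719) - 41922 = -1*30288 - 41922 = -30288 - 41922 = -72210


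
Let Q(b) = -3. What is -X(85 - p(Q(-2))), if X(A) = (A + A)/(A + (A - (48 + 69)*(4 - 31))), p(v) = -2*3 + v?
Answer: -188/3347 ≈ -0.056170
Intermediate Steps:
p(v) = -6 + v
X(A) = 2*A/(3159 + 2*A) (X(A) = (2*A)/(A + (A - 117*(-27))) = (2*A)/(A + (A - 1*(-3159))) = (2*A)/(A + (A + 3159)) = (2*A)/(A + (3159 + A)) = (2*A)/(3159 + 2*A) = 2*A/(3159 + 2*A))
-X(85 - p(Q(-2))) = -2*(85 - (-6 - 3))/(3159 + 2*(85 - (-6 - 3))) = -2*(85 - 1*(-9))/(3159 + 2*(85 - 1*(-9))) = -2*(85 + 9)/(3159 + 2*(85 + 9)) = -2*94/(3159 + 2*94) = -2*94/(3159 + 188) = -2*94/3347 = -1*188/3347 = -188/3347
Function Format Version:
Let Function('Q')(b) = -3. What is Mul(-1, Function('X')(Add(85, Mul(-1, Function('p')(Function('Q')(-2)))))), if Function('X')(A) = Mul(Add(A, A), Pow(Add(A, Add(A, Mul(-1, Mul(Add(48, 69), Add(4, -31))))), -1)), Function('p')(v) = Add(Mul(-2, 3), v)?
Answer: Rational(-188, 3347) ≈ -0.056170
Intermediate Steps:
Function('p')(v) = Add(-6, v)
Function('X')(A) = Mul(2, A, Pow(Add(3159, Mul(2, A)), -1)) (Function('X')(A) = Mul(Mul(2, A), Pow(Add(A, Add(A, Mul(-1, Mul(117, -27)))), -1)) = Mul(Mul(2, A), Pow(Add(A, Add(A, Mul(-1, -3159))), -1)) = Mul(Mul(2, A), Pow(Add(A, Add(A, 3159)), -1)) = Mul(Mul(2, A), Pow(Add(A, Add(3159, A)), -1)) = Mul(Mul(2, A), Pow(Add(3159, Mul(2, A)), -1)) = Mul(2, A, Pow(Add(3159, Mul(2, A)), -1)))
Mul(-1, Function('X')(Add(85, Mul(-1, Function('p')(Function('Q')(-2)))))) = Mul(-1, Mul(2, Add(85, Mul(-1, Add(-6, -3))), Pow(Add(3159, Mul(2, Add(85, Mul(-1, Add(-6, -3))))), -1))) = Mul(-1, Mul(2, Add(85, Mul(-1, -9)), Pow(Add(3159, Mul(2, Add(85, Mul(-1, -9)))), -1))) = Mul(-1, Mul(2, Add(85, 9), Pow(Add(3159, Mul(2, Add(85, 9))), -1))) = Mul(-1, Mul(2, 94, Pow(Add(3159, Mul(2, 94)), -1))) = Mul(-1, Mul(2, 94, Pow(Add(3159, 188), -1))) = Mul(-1, Mul(2, 94, Pow(3347, -1))) = Mul(-1, Mul(2, 94, Rational(1, 3347))) = Mul(-1, Rational(188, 3347)) = Rational(-188, 3347)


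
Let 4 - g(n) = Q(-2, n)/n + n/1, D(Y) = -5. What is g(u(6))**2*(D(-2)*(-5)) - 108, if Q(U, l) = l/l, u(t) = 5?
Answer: -72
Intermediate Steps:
Q(U, l) = 1
g(n) = 4 - n - 1/n (g(n) = 4 - (1/n + n/1) = 4 - (1/n + n*1) = 4 - (1/n + n) = 4 - (n + 1/n) = 4 + (-n - 1/n) = 4 - n - 1/n)
g(u(6))**2*(D(-2)*(-5)) - 108 = (4 - 1*5 - 1/5)**2*(-5*(-5)) - 108 = (4 - 5 - 1*1/5)**2*25 - 108 = (4 - 5 - 1/5)**2*25 - 108 = (-6/5)**2*25 - 108 = (36/25)*25 - 108 = 36 - 108 = -72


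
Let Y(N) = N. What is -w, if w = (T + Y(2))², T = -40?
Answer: -1444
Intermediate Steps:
w = 1444 (w = (-40 + 2)² = (-38)² = 1444)
-w = -1*1444 = -1444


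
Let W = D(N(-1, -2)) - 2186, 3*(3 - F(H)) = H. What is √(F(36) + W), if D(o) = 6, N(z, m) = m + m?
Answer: I*√2189 ≈ 46.787*I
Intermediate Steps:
F(H) = 3 - H/3
N(z, m) = 2*m
W = -2180 (W = 6 - 2186 = -2180)
√(F(36) + W) = √((3 - ⅓*36) - 2180) = √((3 - 12) - 2180) = √(-9 - 2180) = √(-2189) = I*√2189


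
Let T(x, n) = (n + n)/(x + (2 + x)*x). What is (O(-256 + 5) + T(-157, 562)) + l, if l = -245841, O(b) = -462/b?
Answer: -745959207919/3034339 ≈ -2.4584e+5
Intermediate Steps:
T(x, n) = 2*n/(x + x*(2 + x)) (T(x, n) = (2*n)/(x + x*(2 + x)) = 2*n/(x + x*(2 + x)))
(O(-256 + 5) + T(-157, 562)) + l = (-462/(-256 + 5) + 2*562/(-157*(3 - 157))) - 245841 = (-462/(-251) + 2*562*(-1/157)/(-154)) - 245841 = (-462*(-1/251) + 2*562*(-1/157)*(-1/154)) - 245841 = (462/251 + 562/12089) - 245841 = 5726180/3034339 - 245841 = -745959207919/3034339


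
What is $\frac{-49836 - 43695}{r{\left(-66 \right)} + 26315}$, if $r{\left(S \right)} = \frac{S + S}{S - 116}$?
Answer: $- \frac{8511321}{2394731} \approx -3.5542$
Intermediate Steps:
$r{\left(S \right)} = \frac{2 S}{-116 + S}$
$\frac{-49836 - 43695}{r{\left(-66 \right)} + 26315} = \frac{-49836 - 43695}{2 \left(-66\right) \frac{1}{-116 - 66} + 26315} = - \frac{93531}{2 \left(-66\right) \frac{1}{-182} + 26315} = - \frac{93531}{2 \left(-66\right) \left(- \frac{1}{182}\right) + 26315} = - \frac{93531}{\frac{66}{91} + 26315} = - \frac{93531}{\frac{2394731}{91}} = \left(-93531\right) \frac{91}{2394731} = - \frac{8511321}{2394731}$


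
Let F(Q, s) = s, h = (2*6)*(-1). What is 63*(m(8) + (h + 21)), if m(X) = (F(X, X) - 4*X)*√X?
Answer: 567 - 3024*√2 ≈ -3709.6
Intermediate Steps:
h = -12 (h = 12*(-1) = -12)
m(X) = -3*X^(3/2) (m(X) = (X - 4*X)*√X = (-3*X)*√X = -3*X^(3/2))
63*(m(8) + (h + 21)) = 63*(-48*√2 + (-12 + 21)) = 63*(-48*√2 + 9) = 63*(9 - 48*√2) = 567 - 3024*√2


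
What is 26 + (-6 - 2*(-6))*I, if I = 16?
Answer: 122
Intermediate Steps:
26 + (-6 - 2*(-6))*I = 26 + (-6 - 2*(-6))*16 = 26 + (-6 + 12)*16 = 26 + 6*16 = 26 + 96 = 122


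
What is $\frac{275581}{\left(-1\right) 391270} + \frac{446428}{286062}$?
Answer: $\frac{47920315769}{55963739370} \approx 0.85627$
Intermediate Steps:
$\frac{275581}{\left(-1\right) 391270} + \frac{446428}{286062} = \frac{275581}{-391270} + 446428 \cdot \frac{1}{286062} = 275581 \left(- \frac{1}{391270}\right) + \frac{223214}{143031} = - \frac{275581}{391270} + \frac{223214}{143031} = \frac{47920315769}{55963739370}$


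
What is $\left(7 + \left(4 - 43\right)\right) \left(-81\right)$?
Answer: $2592$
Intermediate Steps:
$\left(7 + \left(4 - 43\right)\right) \left(-81\right) = \left(7 - 39\right) \left(-81\right) = \left(-32\right) \left(-81\right) = 2592$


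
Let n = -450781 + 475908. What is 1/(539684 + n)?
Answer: 1/564811 ≈ 1.7705e-6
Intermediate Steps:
n = 25127
1/(539684 + n) = 1/(539684 + 25127) = 1/564811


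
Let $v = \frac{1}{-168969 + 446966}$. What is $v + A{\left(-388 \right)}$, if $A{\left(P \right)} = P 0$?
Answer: $\frac{1}{277997} \approx 3.5972 \cdot 10^{-6}$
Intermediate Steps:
$v = \frac{1}{277997} \approx 3.5972 \cdot 10^{-6}$
$A{\left(P \right)} = 0$
$v + A{\left(-388 \right)} = \frac{1}{277997} + 0 = \frac{1}{277997}$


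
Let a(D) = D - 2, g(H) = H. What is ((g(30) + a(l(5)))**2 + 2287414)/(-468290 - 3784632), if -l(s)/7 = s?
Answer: -2287463/4252922 ≈ -0.53786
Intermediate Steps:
l(s) = -7*s
a(D) = -2 + D
((g(30) + a(l(5)))**2 + 2287414)/(-468290 - 3784632) = ((30 + (-2 - 7*5))**2 + 2287414)/(-468290 - 3784632) = ((30 + (-2 - 35))**2 + 2287414)/(-4252922) = ((30 - 37)**2 + 2287414)*(-1/4252922) = ((-7)**2 + 2287414)*(-1/4252922) = (49 + 2287414)*(-1/4252922) = 2287463*(-1/4252922) = -2287463/4252922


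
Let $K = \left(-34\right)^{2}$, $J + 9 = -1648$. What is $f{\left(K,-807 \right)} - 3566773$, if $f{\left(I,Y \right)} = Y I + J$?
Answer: $-4501322$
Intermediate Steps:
$J = -1657$ ($J = -9 - 1648 = -1657$)
$K = 1156$
$f{\left(I,Y \right)} = -1657 + I Y$ ($f{\left(I,Y \right)} = Y I - 1657 = I Y - 1657 = -1657 + I Y$)
$f{\left(K,-807 \right)} - 3566773 = \left(-1657 + 1156 \left(-807\right)\right) - 3566773 = \left(-1657 - 932892\right) - 3566773 = -934549 - 3566773 = -4501322$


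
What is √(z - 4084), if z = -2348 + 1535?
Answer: I*√4897 ≈ 69.979*I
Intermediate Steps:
z = -813
√(z - 4084) = √(-813 - 4084) = √(-4897) = I*√4897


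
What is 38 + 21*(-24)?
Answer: -466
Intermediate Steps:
38 + 21*(-24) = 38 - 504 = -466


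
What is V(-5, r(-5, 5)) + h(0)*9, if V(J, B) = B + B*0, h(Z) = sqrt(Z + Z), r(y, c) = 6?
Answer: 6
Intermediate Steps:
h(Z) = sqrt(2)*sqrt(Z) (h(Z) = sqrt(2*Z) = sqrt(2)*sqrt(Z))
V(J, B) = B (V(J, B) = B + 0 = B)
V(-5, r(-5, 5)) + h(0)*9 = 6 + (sqrt(2)*sqrt(0))*9 = 6 + (sqrt(2)*0)*9 = 6 + 0*9 = 6 + 0 = 6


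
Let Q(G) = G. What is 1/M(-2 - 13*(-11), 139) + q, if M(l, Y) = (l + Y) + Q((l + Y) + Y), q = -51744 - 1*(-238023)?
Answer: 130209022/699 ≈ 1.8628e+5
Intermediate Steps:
q = 186279 (q = -51744 + 238023 = 186279)
M(l, Y) = 2*l + 3*Y (M(l, Y) = (l + Y) + ((l + Y) + Y) = (Y + l) + ((Y + l) + Y) = (Y + l) + (l + 2*Y) = 2*l + 3*Y)
1/M(-2 - 13*(-11), 139) + q = 1/(2*(-2 - 13*(-11)) + 3*139) + 186279 = 1/(2*(-2 + 143) + 417) + 186279 = 1/(2*141 + 417) + 186279 = 1/(282 + 417) + 186279 = 1/699 + 186279 = 130209022/699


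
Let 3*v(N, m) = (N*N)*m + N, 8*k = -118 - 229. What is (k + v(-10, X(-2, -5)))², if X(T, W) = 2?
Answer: 229441/576 ≈ 398.33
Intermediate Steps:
k = -347/8 (k = (-118 - 229)/8 = (⅛)*(-347) = -347/8 ≈ -43.375)
v(N, m) = N/3 + m*N²/3 (v(N, m) = ((N*N)*m + N)/3 = (N²*m + N)/3 = (m*N² + N)/3 = (N + m*N²)/3 = N/3 + m*N²/3)
(k + v(-10, X(-2, -5)))² = (-347/8 + (⅓)*(-10)*(1 - 10*2))² = (-347/8 + (⅓)*(-10)*(1 - 20))² = (-347/8 + (⅓)*(-10)*(-19))² = (-347/8 + 190/3)² = (479/24)² = 229441/576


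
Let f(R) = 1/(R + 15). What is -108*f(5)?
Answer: -27/5 ≈ -5.4000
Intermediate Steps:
f(R) = 1/(15 + R)
-108*f(5) = -108/(15 + 5) = -108/20 = -108*1/20 = -27/5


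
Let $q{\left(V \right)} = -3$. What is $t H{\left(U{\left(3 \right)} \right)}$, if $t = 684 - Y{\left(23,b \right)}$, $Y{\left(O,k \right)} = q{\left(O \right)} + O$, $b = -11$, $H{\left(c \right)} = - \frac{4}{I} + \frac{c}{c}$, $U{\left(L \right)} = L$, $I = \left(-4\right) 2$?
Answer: $996$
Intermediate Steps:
$I = -8$
$H{\left(c \right)} = \frac{3}{2}$ ($H{\left(c \right)} = - \frac{4}{-8} + \frac{c}{c} = \left(-4\right) \left(- \frac{1}{8}\right) + 1 = \frac{1}{2} + 1 = \frac{3}{2}$)
$Y{\left(O,k \right)} = -3 + O$
$t = 664$ ($t = 684 - \left(-3 + 23\right) = 684 - 20 = 664$)
$t H{\left(U{\left(3 \right)} \right)} = 664 \cdot \frac{3}{2} = 996$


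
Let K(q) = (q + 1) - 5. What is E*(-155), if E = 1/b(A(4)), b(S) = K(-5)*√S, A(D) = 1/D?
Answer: 310/9 ≈ 34.444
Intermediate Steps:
K(q) = -4 + q (K(q) = (1 + q) - 5 = -4 + q)
b(S) = -9*√S (b(S) = (-4 - 5)*√S = -9*√S)
E = -2/9 (E = 1/(-9*√(1/4)) = 1/(-9*√(¼)) = 1/(-9*½) = 1/(-9/2) = -2/9 ≈ -0.22222)
E*(-155) = -2/9*(-155) = 310/9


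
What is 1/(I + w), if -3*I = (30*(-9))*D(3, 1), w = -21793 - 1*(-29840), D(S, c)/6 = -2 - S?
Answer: 1/5347 ≈ 0.00018702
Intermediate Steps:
D(S, c) = -12 - 6*S (D(S, c) = 6*(-2 - S) = -12 - 6*S)
w = 8047 (w = -21793 + 29840 = 8047)
I = -2700 (I = -30*(-9)*(-12 - 6*3)/3 = -(-90)*(-12 - 18) = -(-90)*(-30) = -⅓*8100 = -2700)
1/(I + w) = 1/(-2700 + 8047) = 1/5347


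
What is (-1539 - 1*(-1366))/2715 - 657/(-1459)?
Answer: 1531348/3961185 ≈ 0.38659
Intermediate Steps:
(-1539 - 1*(-1366))/2715 - 657/(-1459) = (-1539 + 1366)*(1/2715) - 657*(-1/1459) = -173*1/2715 + 657/1459 = -173/2715 + 657/1459 = 1531348/3961185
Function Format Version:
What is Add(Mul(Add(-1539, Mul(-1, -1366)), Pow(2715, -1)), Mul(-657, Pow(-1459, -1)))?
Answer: Rational(1531348, 3961185) ≈ 0.38659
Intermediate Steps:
Add(Mul(Add(-1539, Mul(-1, -1366)), Pow(2715, -1)), Mul(-657, Pow(-1459, -1))) = Add(Mul(Add(-1539, 1366), Rational(1, 2715)), Mul(-657, Rational(-1, 1459))) = Add(Mul(-173, Rational(1, 2715)), Rational(657, 1459)) = Add(Rational(-173, 2715), Rational(657, 1459)) = Rational(1531348, 3961185)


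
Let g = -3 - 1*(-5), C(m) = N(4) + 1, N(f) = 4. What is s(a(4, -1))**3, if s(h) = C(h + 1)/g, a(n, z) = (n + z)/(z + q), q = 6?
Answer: 125/8 ≈ 15.625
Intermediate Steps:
a(n, z) = (n + z)/(6 + z) (a(n, z) = (n + z)/(z + 6) = (n + z)/(6 + z))
C(m) = 5 (C(m) = 4 + 1 = 5)
g = 2 (g = -3 + 5 = 2)
s(h) = 5/2
s(a(4, -1))**3 = (5/2)**3 = 125/8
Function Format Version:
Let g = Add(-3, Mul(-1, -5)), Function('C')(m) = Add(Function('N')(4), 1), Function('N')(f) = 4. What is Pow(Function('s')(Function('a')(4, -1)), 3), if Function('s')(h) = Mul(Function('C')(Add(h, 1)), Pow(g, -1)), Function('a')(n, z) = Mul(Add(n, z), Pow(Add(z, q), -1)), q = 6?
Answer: Rational(125, 8) ≈ 15.625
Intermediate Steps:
Function('a')(n, z) = Mul(Pow(Add(6, z), -1), Add(n, z)) (Function('a')(n, z) = Mul(Add(n, z), Pow(Add(z, 6), -1)) = Mul(Add(n, z), Pow(Add(6, z), -1)) = Mul(Pow(Add(6, z), -1), Add(n, z)))
Function('C')(m) = 5 (Function('C')(m) = Add(4, 1) = 5)
g = 2 (g = Add(-3, 5) = 2)
Function('s')(h) = Rational(5, 2) (Function('s')(h) = Mul(5, Pow(2, -1)) = Mul(5, Rational(1, 2)) = Rational(5, 2))
Pow(Function('s')(Function('a')(4, -1)), 3) = Pow(Rational(5, 2), 3) = Rational(125, 8)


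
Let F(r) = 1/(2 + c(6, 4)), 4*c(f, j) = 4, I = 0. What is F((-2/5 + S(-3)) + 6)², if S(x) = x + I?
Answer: ⅑ ≈ 0.11111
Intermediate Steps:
c(f, j) = 1 (c(f, j) = (¼)*4 = 1)
S(x) = x (S(x) = x + 0 = x)
F(r) = ⅓ (F(r) = 1/(2 + 1) = 1/3 = ⅓)
F((-2/5 + S(-3)) + 6)² = (⅓)² = ⅑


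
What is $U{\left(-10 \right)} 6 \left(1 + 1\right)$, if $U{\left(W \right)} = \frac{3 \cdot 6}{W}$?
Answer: $- \frac{108}{5} \approx -21.6$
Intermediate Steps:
$U{\left(W \right)} = \frac{18}{W}$
$U{\left(-10 \right)} 6 \left(1 + 1\right) = \frac{18}{-10} \cdot 6 \left(1 + 1\right) = 18 \left(- \frac{1}{10}\right) 6 \cdot 2 = \left(- \frac{9}{5}\right) 12 = - \frac{108}{5}$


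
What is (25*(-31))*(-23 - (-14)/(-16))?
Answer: 148025/8 ≈ 18503.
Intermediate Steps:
(25*(-31))*(-23 - (-14)/(-16)) = -775*(-23 - (-14)*(-1)/16) = -775*(-23 - 1*7/8) = -775*(-23 - 7/8) = -775*(-191/8) = 148025/8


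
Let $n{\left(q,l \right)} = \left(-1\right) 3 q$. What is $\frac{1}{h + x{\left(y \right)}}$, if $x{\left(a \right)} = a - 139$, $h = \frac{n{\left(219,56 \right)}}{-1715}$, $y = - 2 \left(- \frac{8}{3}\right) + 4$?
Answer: $- \frac{5145}{665164} \approx -0.0077349$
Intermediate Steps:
$n{\left(q,l \right)} = - 3 q$
$y = \frac{28}{3}$ ($y = - 2 \left(\left(-8\right) \frac{1}{3}\right) + 4 = \left(-2\right) \left(- \frac{8}{3}\right) + 4 = \frac{16}{3} + 4 = \frac{28}{3} \approx 9.3333$)
$h = \frac{657}{1715}$ ($h = \frac{\left(-3\right) 219}{-1715} = \left(-657\right) \left(- \frac{1}{1715}\right) = \frac{657}{1715} \approx 0.38309$)
$x{\left(a \right)} = -139 + a$ ($x{\left(a \right)} = a - 139 = -139 + a$)
$\frac{1}{h + x{\left(y \right)}} = \frac{1}{\frac{657}{1715} + \left(-139 + \frac{28}{3}\right)} = \frac{1}{\frac{657}{1715} - \frac{389}{3}} = \frac{1}{- \frac{665164}{5145}} = - \frac{5145}{665164}$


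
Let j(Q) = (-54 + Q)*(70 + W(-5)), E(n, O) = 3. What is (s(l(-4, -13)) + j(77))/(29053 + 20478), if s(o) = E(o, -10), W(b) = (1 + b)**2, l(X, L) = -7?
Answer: 1981/49531 ≈ 0.039995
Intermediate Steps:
s(o) = 3
j(Q) = -4644 + 86*Q (j(Q) = (-54 + Q)*(70 + (1 - 5)**2) = (-54 + Q)*(70 + (-4)**2) = (-54 + Q)*(70 + 16) = (-54 + Q)*86 = -4644 + 86*Q)
(s(l(-4, -13)) + j(77))/(29053 + 20478) = (3 + (-4644 + 86*77))/(29053 + 20478) = (3 + (-4644 + 6622))/49531 = (3 + 1978)*(1/49531) = 1981*(1/49531) = 1981/49531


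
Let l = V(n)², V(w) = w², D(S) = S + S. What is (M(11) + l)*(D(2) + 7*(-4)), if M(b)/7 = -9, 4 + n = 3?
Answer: 1488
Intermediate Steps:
D(S) = 2*S
n = -1 (n = -4 + 3 = -1)
M(b) = -63 (M(b) = 7*(-9) = -63)
l = 1 (l = ((-1)²)² = 1² = 1)
(M(11) + l)*(D(2) + 7*(-4)) = (-63 + 1)*(2*2 + 7*(-4)) = -62*(4 - 28) = -62*(-24) = 1488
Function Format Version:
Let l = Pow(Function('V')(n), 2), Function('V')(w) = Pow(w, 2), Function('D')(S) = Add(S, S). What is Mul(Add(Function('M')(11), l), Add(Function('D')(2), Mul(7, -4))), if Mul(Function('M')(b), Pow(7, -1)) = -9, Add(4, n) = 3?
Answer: 1488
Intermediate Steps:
Function('D')(S) = Mul(2, S)
n = -1 (n = Add(-4, 3) = -1)
Function('M')(b) = -63 (Function('M')(b) = Mul(7, -9) = -63)
l = 1 (l = Pow(Pow(-1, 2), 2) = Pow(1, 2) = 1)
Mul(Add(Function('M')(11), l), Add(Function('D')(2), Mul(7, -4))) = Mul(Add(-63, 1), Add(Mul(2, 2), Mul(7, -4))) = Mul(-62, Add(4, -28)) = Mul(-62, -24) = 1488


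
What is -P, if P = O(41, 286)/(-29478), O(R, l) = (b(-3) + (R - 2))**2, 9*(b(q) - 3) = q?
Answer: 15625/265302 ≈ 0.058895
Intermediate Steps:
b(q) = 3 + q/9
O(R, l) = (2/3 + R)**2 (O(R, l) = ((3 + (1/9)*(-3)) + (R - 2))**2 = ((3 - 1/3) + (-2 + R))**2 = (8/3 + (-2 + R))**2 = (2/3 + R)**2)
P = -15625/265302 (P = ((2 + 3*41)**2/9)/(-29478) = ((2 + 123)**2/9)*(-1/29478) = ((1/9)*125**2)*(-1/29478) = ((1/9)*15625)*(-1/29478) = (15625/9)*(-1/29478) = -15625/265302 ≈ -0.058895)
-P = -1*(-15625/265302) = 15625/265302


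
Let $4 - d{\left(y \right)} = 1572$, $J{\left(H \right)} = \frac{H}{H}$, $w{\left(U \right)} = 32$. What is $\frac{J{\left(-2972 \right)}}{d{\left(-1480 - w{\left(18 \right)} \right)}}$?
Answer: $- \frac{1}{1568} \approx -0.00063775$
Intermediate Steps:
$J{\left(H \right)} = 1$
$d{\left(y \right)} = -1568$ ($d{\left(y \right)} = 4 - 1572 = -1568$)
$\frac{J{\left(-2972 \right)}}{d{\left(-1480 - w{\left(18 \right)} \right)}} = 1 \frac{1}{-1568} = 1 \left(- \frac{1}{1568}\right) = - \frac{1}{1568}$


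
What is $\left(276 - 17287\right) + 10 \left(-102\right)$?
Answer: $-18031$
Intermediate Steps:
$\left(276 - 17287\right) + 10 \left(-102\right) = \left(276 - 17287\right) - 1020 = -17011 - 1020 = -18031$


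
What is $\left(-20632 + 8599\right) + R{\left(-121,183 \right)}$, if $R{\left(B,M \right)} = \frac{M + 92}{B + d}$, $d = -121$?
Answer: $- \frac{264751}{22} \approx -12034.0$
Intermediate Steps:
$R{\left(B,M \right)} = \frac{92 + M}{-121 + B}$ ($R{\left(B,M \right)} = \frac{M + 92}{B - 121} = \frac{92 + M}{-121 + B}$)
$\left(-20632 + 8599\right) + R{\left(-121,183 \right)} = \left(-20632 + 8599\right) + \frac{92 + 183}{-121 - 121} = -12033 + \frac{1}{-242} \cdot 275 = -12033 - \frac{25}{22} = - \frac{264751}{22}$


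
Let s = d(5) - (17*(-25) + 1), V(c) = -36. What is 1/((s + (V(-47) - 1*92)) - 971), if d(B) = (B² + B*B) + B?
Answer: -1/620 ≈ -0.0016129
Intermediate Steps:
d(B) = B + 2*B² (d(B) = (B² + B²) + B = 2*B² + B = B + 2*B²)
s = 479 (s = 5*(1 + 2*5) - (17*(-25) + 1) = 5*(1 + 10) - (-425 + 1) = 5*11 - 1*(-424) = 55 + 424 = 479)
1/((s + (V(-47) - 1*92)) - 971) = 1/((479 + (-36 - 1*92)) - 971) = 1/((479 + (-36 - 92)) - 971) = 1/((479 - 128) - 971) = 1/(351 - 971) = 1/(-620) = -1/620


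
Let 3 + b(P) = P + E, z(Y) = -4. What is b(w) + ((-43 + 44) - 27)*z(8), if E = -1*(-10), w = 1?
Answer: 112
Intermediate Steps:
E = 10
b(P) = 7 + P (b(P) = -3 + (P + 10) = -3 + (10 + P) = 7 + P)
b(w) + ((-43 + 44) - 27)*z(8) = (7 + 1) + ((-43 + 44) - 27)*(-4) = 8 + (1 - 27)*(-4) = 8 - 26*(-4) = 8 + 104 = 112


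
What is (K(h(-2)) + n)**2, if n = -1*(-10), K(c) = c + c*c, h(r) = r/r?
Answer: 144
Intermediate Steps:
h(r) = 1
K(c) = c + c**2
n = 10
(K(h(-2)) + n)**2 = (1*(1 + 1) + 10)**2 = (1*2 + 10)**2 = (2 + 10)**2 = 12**2 = 144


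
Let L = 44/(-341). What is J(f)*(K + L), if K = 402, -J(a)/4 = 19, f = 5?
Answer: -946808/31 ≈ -30542.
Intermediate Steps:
J(a) = -76 (J(a) = -4*19 = -76)
L = -4/31 (L = 44*(-1/341) = -4/31 ≈ -0.12903)
J(f)*(K + L) = -76*(402 - 4/31) = -76*12458/31 = -946808/31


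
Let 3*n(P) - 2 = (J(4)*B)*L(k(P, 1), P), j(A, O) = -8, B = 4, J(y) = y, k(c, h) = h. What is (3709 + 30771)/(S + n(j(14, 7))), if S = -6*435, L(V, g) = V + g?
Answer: -5172/397 ≈ -13.028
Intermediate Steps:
S = -2610
n(P) = 6 + 16*P/3 (n(P) = 2/3 + ((4*4)*(1 + P))/3 = 2/3 + (16*(1 + P))/3 = 2/3 + (16 + 16*P)/3 = 2/3 + (16/3 + 16*P/3) = 6 + 16*P/3)
(3709 + 30771)/(S + n(j(14, 7))) = (3709 + 30771)/(-2610 + (6 + (16/3)*(-8))) = 34480/(-2610 + (6 - 128/3)) = 34480/(-2610 - 110/3) = 34480/(-7940/3) = 34480*(-3/7940) = -5172/397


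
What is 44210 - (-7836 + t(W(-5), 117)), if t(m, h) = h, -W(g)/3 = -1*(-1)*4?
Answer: 51929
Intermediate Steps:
W(g) = -12 (W(g) = -3*(-1*(-1))*4 = -3*4 = -12)
44210 - (-7836 + t(W(-5), 117)) = 44210 - (-7836 + 117) = 44210 - 1*(-7719) = 44210 + 7719 = 51929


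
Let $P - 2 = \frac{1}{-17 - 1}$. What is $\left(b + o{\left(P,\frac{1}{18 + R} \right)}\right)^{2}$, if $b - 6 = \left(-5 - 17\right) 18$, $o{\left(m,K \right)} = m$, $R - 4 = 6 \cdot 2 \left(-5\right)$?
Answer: $\frac{48790225}{324} \approx 1.5059 \cdot 10^{5}$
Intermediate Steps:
$R = -56$ ($R = 4 + 6 \cdot 2 \left(-5\right) = 4 + 12 \left(-5\right) = 4 - 60 = -56$)
$P = \frac{35}{18}$ ($P = 2 + \frac{1}{-17 - 1} = 2 + \frac{1}{-18} = 2 - \frac{1}{18} = \frac{35}{18} \approx 1.9444$)
$b = -390$ ($b = 6 + \left(-5 - 17\right) 18 = 6 - 396 = -390$)
$\left(b + o{\left(P,\frac{1}{18 + R} \right)}\right)^{2} = \left(-390 + \frac{35}{18}\right)^{2} = \left(- \frac{6985}{18}\right)^{2} = \frac{48790225}{324}$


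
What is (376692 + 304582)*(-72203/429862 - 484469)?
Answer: -70939319425591397/214931 ≈ -3.3006e+11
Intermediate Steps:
(376692 + 304582)*(-72203/429862 - 484469) = 681274*(-72203*1/429862 - 484469) = 681274*(-72203/429862 - 484469) = 681274*(-208254885481/429862) = -70939319425591397/214931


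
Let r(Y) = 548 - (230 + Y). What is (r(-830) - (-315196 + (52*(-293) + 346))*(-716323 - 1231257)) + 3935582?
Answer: -642864955150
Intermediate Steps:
r(Y) = 318 - Y (r(Y) = 548 + (-230 - Y) = 318 - Y)
(r(-830) - (-315196 + (52*(-293) + 346))*(-716323 - 1231257)) + 3935582 = ((318 - 1*(-830)) - (-315196 + (52*(-293) + 346))*(-716323 - 1231257)) + 3935582 = ((318 + 830) - (-315196 + (-15236 + 346))*(-1947580)) + 3935582 = (1148 - (-315196 - 14890)*(-1947580)) + 3935582 = (1148 - (-330086)*(-1947580)) + 3935582 = (1148 - 1*642868891880) + 3935582 = (1148 - 642868891880) + 3935582 = -642868890732 + 3935582 = -642864955150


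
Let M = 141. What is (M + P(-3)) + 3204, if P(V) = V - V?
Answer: 3345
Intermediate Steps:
P(V) = 0
(M + P(-3)) + 3204 = (141 + 0) + 3204 = 141 + 3204 = 3345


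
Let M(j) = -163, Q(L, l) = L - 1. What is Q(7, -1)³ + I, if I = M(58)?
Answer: 53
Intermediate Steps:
Q(L, l) = -1 + L
I = -163
Q(7, -1)³ + I = (-1 + 7)³ - 163 = 6³ - 163 = 216 - 163 = 53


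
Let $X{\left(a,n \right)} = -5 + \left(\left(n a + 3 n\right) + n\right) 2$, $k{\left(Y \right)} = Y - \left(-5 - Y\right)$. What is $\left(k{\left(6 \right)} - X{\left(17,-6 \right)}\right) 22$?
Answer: $6028$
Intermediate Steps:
$k{\left(Y \right)} = 5 + 2 Y$ ($k{\left(Y \right)} = Y + \left(5 + Y\right) = 5 + 2 Y$)
$X{\left(a,n \right)} = -5 + 8 n + 2 a n$ ($X{\left(a,n \right)} = -5 + \left(\left(a n + 3 n\right) + n\right) 2 = -5 + \left(\left(3 n + a n\right) + n\right) 2 = -5 + \left(4 n + a n\right) 2 = -5 + \left(8 n + 2 a n\right) = -5 + 8 n + 2 a n$)
$\left(k{\left(6 \right)} - X{\left(17,-6 \right)}\right) 22 = \left(\left(5 + 2 \cdot 6\right) - \left(-5 + 8 \left(-6\right) + 2 \cdot 17 \left(-6\right)\right)\right) 22 = \left(\left(5 + 12\right) - \left(-5 - 48 - 204\right)\right) 22 = \left(17 - -257\right) 22 = \left(17 + 257\right) 22 = 274 \cdot 22 = 6028$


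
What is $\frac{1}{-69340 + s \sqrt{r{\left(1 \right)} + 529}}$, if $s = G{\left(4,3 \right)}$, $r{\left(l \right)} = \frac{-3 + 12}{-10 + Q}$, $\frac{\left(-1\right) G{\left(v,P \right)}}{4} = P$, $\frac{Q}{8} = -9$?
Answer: $- \frac{710735}{49281584258} + \frac{3 \sqrt{3556258}}{98563168516} \approx -1.4365 \cdot 10^{-5}$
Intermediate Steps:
$Q = -72$ ($Q = 8 \left(-9\right) = -72$)
$G{\left(v,P \right)} = - 4 P$
$r{\left(l \right)} = - \frac{9}{82}$ ($r{\left(l \right)} = \frac{-3 + 12}{-10 - 72} = \frac{9}{-82} = 9 \left(- \frac{1}{82}\right) = - \frac{9}{82}$)
$s = -12$ ($s = \left(-4\right) 3 = -12$)
$\frac{1}{-69340 + s \sqrt{r{\left(1 \right)} + 529}} = \frac{1}{-69340 - 12 \sqrt{- \frac{9}{82} + 529}} = \frac{1}{-69340 - 12 \sqrt{\frac{43369}{82}}} = \frac{1}{-69340 - 12 \frac{\sqrt{3556258}}{82}} = \frac{1}{-69340 - \frac{6 \sqrt{3556258}}{41}}$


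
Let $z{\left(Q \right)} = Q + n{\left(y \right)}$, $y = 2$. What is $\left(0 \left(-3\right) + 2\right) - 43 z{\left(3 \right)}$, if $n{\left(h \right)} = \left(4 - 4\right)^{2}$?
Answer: $-127$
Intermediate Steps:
$n{\left(h \right)} = 0$ ($n{\left(h \right)} = 0^{2} = 0$)
$z{\left(Q \right)} = Q$ ($z{\left(Q \right)} = Q + 0 = Q$)
$\left(0 \left(-3\right) + 2\right) - 43 z{\left(3 \right)} = \left(0 \left(-3\right) + 2\right) - 129 = \left(0 + 2\right) - 129 = 2 - 129 = -127$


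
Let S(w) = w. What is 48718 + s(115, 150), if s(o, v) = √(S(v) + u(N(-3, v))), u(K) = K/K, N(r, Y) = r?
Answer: 48718 + √151 ≈ 48730.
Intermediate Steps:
u(K) = 1
s(o, v) = √(1 + v) (s(o, v) = √(v + 1) = √(1 + v))
48718 + s(115, 150) = 48718 + √(1 + 150) = 48718 + √151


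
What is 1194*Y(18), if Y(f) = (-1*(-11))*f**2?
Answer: 4255416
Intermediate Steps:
Y(f) = 11*f**2
1194*Y(18) = 1194*(11*18**2) = 1194*(11*324) = 1194*3564 = 4255416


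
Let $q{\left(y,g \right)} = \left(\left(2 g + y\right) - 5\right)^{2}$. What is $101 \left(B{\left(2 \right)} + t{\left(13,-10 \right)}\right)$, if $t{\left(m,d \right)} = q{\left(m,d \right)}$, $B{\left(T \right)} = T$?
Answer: $14746$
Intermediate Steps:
$q{\left(y,g \right)} = \left(-5 + y + 2 g\right)^{2}$ ($q{\left(y,g \right)} = \left(\left(y + 2 g\right) - 5\right)^{2} = \left(-5 + y + 2 g\right)^{2}$)
$t{\left(m,d \right)} = \left(-5 + m + 2 d\right)^{2}$
$101 \left(B{\left(2 \right)} + t{\left(13,-10 \right)}\right) = 101 \left(2 + \left(-5 + 13 + 2 \left(-10\right)\right)^{2}\right) = 101 \left(2 + \left(-5 + 13 - 20\right)^{2}\right) = 101 \left(2 + \left(-12\right)^{2}\right) = 101 \left(2 + 144\right) = 101 \cdot 146 = 14746$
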